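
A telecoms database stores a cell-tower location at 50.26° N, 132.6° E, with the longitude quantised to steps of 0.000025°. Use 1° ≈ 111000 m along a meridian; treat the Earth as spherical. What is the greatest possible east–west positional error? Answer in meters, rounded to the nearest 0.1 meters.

0.9 meters

With a 0.000025° grid the true value lies within half a step, ±0.000025°/2 = ±1.25e-05°, of the stored one.
At latitude 50.26° a degree of longitude spans 111000 m × cos 50.26° = 111000 × 0.6393 ≈ 70962.8 m.
East–west error: 1.25e-05° × 70962.8 m/° ≈ 0.887035 m.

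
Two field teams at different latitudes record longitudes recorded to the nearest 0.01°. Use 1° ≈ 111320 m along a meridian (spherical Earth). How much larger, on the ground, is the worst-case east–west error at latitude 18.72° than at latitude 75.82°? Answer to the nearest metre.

Rounding to 2 decimal places leaves the longitude within ±0.005° of the true value.
At 18.72°: 0.005° × 111320 × cos 18.72° = 0.005 × 111320 × 0.9471 ≈ 527.15 m.
Error at 75.82° = 0.005° × 111320 × cos 75.82° ≈ 556.6 × 0.2450 = 136.35 m.
So the lower-latitude error exceeds the higher by 527.15 − 136.35 = 390.81 m.

391 metres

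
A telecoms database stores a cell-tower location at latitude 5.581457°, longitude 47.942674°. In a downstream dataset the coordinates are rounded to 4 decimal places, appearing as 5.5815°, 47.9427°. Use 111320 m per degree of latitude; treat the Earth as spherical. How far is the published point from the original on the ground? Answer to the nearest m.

Δlat = 5.581457 − 5.5815 = -0.000043°; Δlon = 47.942674 − 47.9427 = -0.000026°.
N–S: -0.000043° × 111320 m/° = -4.78676 m.
E–W at 5.5815°: -0.000026° × 111320 × cos 5.5815° = -0.000026 × 111320 × 0.9953 ≈ -2.8806 m.
Combined displacement = (4.78676² + 2.8806²)^½ ≈ 5.58667 m.

6 m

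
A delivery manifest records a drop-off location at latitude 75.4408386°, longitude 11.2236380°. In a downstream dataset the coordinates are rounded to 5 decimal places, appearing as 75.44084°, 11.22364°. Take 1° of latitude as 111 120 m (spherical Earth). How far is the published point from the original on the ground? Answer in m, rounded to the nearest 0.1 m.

The latitude changed by -0.0000014° and the longitude by -0.0000020°.
N–S: -0.0000014° × 111120 m/° = -0.155568 m.
E–W at 75.4408°: -0.0000020° × 111120 × cos 75.4408° = -0.0000020 × 111120 × 0.2514 ≈ -0.0558666 m.
Combined displacement = (0.155568² + 0.0558666²)^½ ≈ 0.165295 m.

0.2 m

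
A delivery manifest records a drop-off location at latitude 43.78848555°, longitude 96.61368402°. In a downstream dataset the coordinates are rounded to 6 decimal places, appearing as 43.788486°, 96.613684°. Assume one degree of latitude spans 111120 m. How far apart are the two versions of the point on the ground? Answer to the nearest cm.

5 cm

Δlat = 43.78848555 − 43.788486 = -0.00000045°; Δlon = 96.61368402 − 96.613684 = +0.00000002°.
N–S: -0.00000045° × 111120 m/° = -0.050004 m.
E–W at 43.7885°: 0.00000002° × 111120 × cos 43.7885° = 0.00000002 × 111120 × 0.7219 ≈ 0.00160435 m.
Distance: √(0.050004² + 0.00160435²) ≈ 0.0500297 m.
That is 0.0500297 m = 5.003 cm.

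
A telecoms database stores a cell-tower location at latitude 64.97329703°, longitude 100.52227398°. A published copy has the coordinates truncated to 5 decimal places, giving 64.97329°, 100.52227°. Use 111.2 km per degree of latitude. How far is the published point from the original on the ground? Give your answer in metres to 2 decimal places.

Δlat = 64.97329703 − 64.97329 = +0.00000703°; Δlon = 100.52227398 − 100.52227 = +0.00000398°.
N–S: 0.00000703° × 111200 m/° = 0.781736 m.
East–west at this latitude: 0.00000398° × 111200 × cos 64.9733° ≈ 0.00000398 × 47042.1 = 0.187228 m.
Combined displacement = (0.781736² + 0.187228²)^½ ≈ 0.803844 m.

0.80 metres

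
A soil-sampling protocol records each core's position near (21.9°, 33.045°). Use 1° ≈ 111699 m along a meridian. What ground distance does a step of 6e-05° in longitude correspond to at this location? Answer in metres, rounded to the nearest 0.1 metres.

6e-05° of longitude at 21.9° is 6e-05 × 111699 × cos 21.9° ≈ 6e-05 × 103638 = 6.2183 m.

6.2 metres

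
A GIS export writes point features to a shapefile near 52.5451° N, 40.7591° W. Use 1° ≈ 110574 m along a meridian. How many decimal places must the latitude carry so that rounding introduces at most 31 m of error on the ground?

4

One degree of latitude covers 110574 m.
With N decimal places the half-ulp bound is 0.5·10⁻ᴺ°, or 0.5·10⁻ᴺ × 110574 m on the ground.
Setting 55287 × 10⁻ᴺ ≤ 31 gives 10ᴺ ≥ 1783, i.e. N ≥ 3.25.
N = 3 would give 55.3 m (too coarse); N = 4 gives 5.53 m ≤ 31 m.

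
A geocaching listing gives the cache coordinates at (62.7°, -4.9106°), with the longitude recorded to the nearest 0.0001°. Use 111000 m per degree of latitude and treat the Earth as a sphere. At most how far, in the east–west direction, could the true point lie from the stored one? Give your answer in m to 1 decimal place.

2.5 m

Rounding to 4 decimal places leaves the longitude within ±5e-05° of the true value.
One degree of longitude at 62.7° is 111000 × cos 62.7° ≈ 111000 × 0.4586 = 50910.1 m.
East–west error: 5e-05° × 50910.1 m/° ≈ 2.54551 m.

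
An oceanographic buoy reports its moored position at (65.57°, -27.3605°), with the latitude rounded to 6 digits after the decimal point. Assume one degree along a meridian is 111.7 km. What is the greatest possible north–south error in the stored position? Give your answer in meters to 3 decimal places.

Rounding to 6 decimal places leaves the latitude within ±5e-07° of the true value.
So the N–S error is at most 5e-07 × 111700 = 0.05585 m.

0.056 meters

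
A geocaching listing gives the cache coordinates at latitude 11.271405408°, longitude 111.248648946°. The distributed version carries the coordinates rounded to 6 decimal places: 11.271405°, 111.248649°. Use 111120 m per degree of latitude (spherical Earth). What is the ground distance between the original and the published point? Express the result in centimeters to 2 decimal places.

Δlat = 11.271405408 − 11.271405 = +0.000000408°; Δlon = 111.248648946 − 111.248649 = -0.000000054°.
North–south shift: 0.000000408 × 111120 = 0.045337 m.
E–W at 11.2714°: -0.000000054° × 111120 × cos 11.2714° = -0.000000054 × 111120 × 0.9807 ≈ -0.00588474 m.
Hypotenuse of the two orthogonal shifts: √(0.045337² + 0.00588474²) = 0.0457173 m.
That is 0.0457173 m = 4.5717 cm.

4.57 centimeters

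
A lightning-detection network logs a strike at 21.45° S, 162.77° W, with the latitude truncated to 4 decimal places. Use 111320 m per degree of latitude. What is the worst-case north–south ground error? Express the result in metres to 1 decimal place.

Truncating at 4 decimal places can drop up to a full unit in the last place, so the latitude may be off by as much as 0.0001°.
North–south distance: 0.0001° × 111320 m/° = 11.132 m.

11.1 metres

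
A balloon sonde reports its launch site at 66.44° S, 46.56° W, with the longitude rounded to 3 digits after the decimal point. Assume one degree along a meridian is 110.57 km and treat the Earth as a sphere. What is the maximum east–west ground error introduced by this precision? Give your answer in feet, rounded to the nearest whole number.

72 feet

Rounding to 3 decimal places leaves the longitude within ±0.0005° of the true value.
At latitude 66.44° a degree of longitude spans 110570 m × cos 66.44° = 110570 × 0.3997 ≈ 44195.8 m.
So at most 0.0005° × 44195.8 ≈ 22.0979 m east–west.
Converting: 22.0979 m × 3.2808 ft/m ≈ 72.5 ft.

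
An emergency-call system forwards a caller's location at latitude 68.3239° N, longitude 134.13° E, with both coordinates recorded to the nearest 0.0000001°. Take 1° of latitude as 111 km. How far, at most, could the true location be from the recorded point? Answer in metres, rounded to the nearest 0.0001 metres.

0.0059 metres

Rounding to 7 decimal places leaves each coordinate within ±5e-08° of the true value.
North–south component: 5e-08° × 111000 = 0.00555 m.
East–west component at 68.3239°: 5e-08° × 111000 × cos 68.3239° ≈ 5e-08 × 40998.9 ≈ 0.00204994 m.
The two errors are perpendicular, so the maximum displacement is √(0.00555² + 0.00204994²) ≈ 0.00591648 m.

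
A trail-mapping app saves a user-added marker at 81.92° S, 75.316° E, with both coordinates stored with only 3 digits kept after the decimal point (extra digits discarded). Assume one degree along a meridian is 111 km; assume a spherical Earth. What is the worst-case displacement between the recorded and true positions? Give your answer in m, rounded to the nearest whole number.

Truncating at 3 decimal places can drop up to a full unit in the last place, so each coordinate may be off by as much as 0.001°.
Latitude error → 0.001 × 111000 = 111 m along the meridian.
E–W at 81.92°: 0.001° × 111000 × cos 81.92° = 0.001 × 111000 × 0.1406 ≈ 15.6017 m.
The two errors are perpendicular, so the maximum displacement is √(111² + 15.6017²) ≈ 112.091 m.

112 m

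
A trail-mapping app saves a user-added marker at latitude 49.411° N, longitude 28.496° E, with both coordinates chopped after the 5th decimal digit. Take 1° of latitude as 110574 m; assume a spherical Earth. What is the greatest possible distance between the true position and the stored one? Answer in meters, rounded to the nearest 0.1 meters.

1.3 meters

Truncating at 5 decimal places can drop up to a full unit in the last place, so each coordinate may be off by as much as 1e-05°.
Latitude error → 1e-05 × 110574 = 1.10574 m along the meridian.
E–W at 49.411°: 1e-05° × 110574 × cos 49.411° = 1e-05 × 110574 × 0.6506 ≈ 0.719426 m.
Worst case both components are at the extreme and orthogonal: √(1.10574² + 0.719426²) ≈ 1.31918 m.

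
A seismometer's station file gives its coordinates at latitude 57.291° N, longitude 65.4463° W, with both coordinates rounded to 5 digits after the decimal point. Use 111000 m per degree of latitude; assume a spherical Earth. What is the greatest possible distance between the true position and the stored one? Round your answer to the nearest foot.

2 feet

Rounding to 5 decimal places leaves each coordinate within ±5e-06° of the true value.
Latitude error → 5e-06 × 111000 = 0.555 m along the meridian.
East–west component at 57.291°: 5e-06° × 111000 × cos 57.291° ≈ 5e-06 × 59981.3 ≈ 0.299907 m.
The two errors are perpendicular, so the maximum displacement is √(0.555² + 0.299907²) ≈ 0.630848 m.
In feet: 0.630848 m ÷ 0.3048 ≈ 2.0697 ft.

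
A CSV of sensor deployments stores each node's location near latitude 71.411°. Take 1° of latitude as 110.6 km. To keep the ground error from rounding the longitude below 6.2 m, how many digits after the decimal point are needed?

At 71.411° one degree of longitude covers 110600 × cos 71.411° ≈ 110600 × 0.3188 ≈ 35256.8 m.
With N decimal places the half-ulp bound is 0.5·10⁻ᴺ°, or 0.5·10⁻ᴺ × 35256.8 m on the ground.
Setting 17628.4 × 10⁻ᴺ ≤ 6.2 gives 10ᴺ ≥ 2843, i.e. N ≥ 3.45.
N = 3 would give 17.6 m (too coarse); N = 4 gives 1.76 m ≤ 6.2 m.

4 decimal places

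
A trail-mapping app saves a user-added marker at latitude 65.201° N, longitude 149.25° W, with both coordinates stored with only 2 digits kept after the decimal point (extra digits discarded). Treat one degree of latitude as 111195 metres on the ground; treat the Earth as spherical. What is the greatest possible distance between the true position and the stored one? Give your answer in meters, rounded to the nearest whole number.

1206 meters

Truncating at 2 decimal places can drop up to a full unit in the last place, so each coordinate may be off by as much as 0.01°.
Latitude error → 0.01 × 111195 = 1111.95 m along the meridian.
E–W at 65.201°: 0.01° × 111195 × cos 65.201° = 0.01 × 111195 × 0.4194 ≈ 466.392 m.
Worst case both components are at the extreme and orthogonal: √(1111.95² + 466.392²) ≈ 1205.8 m.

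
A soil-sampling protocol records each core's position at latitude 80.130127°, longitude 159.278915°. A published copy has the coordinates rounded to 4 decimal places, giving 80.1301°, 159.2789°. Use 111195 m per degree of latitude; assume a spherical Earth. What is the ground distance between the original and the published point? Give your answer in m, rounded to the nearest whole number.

Δlat = 80.130127 − 80.1301 = +0.000027°; Δlon = 159.278915 − 159.2789 = +0.000015°.
North–south shift: 0.000027 × 111195 = 3.00227 m.
E–W at 80.1301°: 0.000015° × 111195 × cos 80.1301° = 0.000015 × 111195 × 0.1714 ≈ 0.285902 m.
Combined displacement = (3.00227² + 0.285902²)^½ ≈ 3.01585 m.

3 m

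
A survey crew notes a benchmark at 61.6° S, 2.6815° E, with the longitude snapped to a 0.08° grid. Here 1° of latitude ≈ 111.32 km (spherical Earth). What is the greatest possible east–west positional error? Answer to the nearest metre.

With a 0.08° grid the true value lies within half a step, ±0.08°/2 = ±0.04°, of the stored one.
At latitude 61.6° a degree of longitude spans 111320 m × cos 61.6° = 111320 × 0.4756 ≈ 52946.5 m.
Maximum E–W displacement: 0.04 × 52946.5 = 2117.86 m.

2118 metres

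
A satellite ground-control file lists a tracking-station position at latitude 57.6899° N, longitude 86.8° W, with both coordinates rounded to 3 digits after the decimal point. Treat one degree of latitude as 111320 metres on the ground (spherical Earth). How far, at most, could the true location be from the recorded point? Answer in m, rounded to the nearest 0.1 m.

63.1 m

Rounding to 3 decimal places leaves each coordinate within ±0.0005° of the true value.
Latitude error → 0.0005 × 111320 = 55.66 m along the meridian.
East–west component at 57.6899°: 0.0005° × 111320 × cos 57.6899° ≈ 0.0005 × 59500.7 ≈ 29.7503 m.
The two errors are perpendicular, so the maximum displacement is √(55.66² + 29.7503²) ≈ 63.112 m.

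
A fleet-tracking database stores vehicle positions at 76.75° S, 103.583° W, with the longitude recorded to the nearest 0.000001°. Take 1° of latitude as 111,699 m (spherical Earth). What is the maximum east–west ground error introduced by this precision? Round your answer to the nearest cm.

1 cm

Rounding to 6 decimal places leaves the longitude within ±5e-07° of the true value.
One degree of longitude at 76.75° is 111699 × cos 76.75° ≈ 111699 × 0.2292 = 25601.5 m.
So at most 5e-07° × 25601.5 ≈ 0.0128007 m east–west.
That is 0.0128007 m = 1.2801 cm.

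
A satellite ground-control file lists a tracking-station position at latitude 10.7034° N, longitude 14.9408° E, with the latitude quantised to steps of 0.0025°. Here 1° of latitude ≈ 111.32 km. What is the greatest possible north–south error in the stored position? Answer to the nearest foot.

With a 0.0025° grid the true value lies within half a step, ±0.0025°/2 = ±0.00125°, of the stored one.
Along the meridian that is 0.00125° × 111320 m/° = 139.15 m.
In feet: 139.15 m ÷ 0.3048 ≈ 456.53 ft.

457 feet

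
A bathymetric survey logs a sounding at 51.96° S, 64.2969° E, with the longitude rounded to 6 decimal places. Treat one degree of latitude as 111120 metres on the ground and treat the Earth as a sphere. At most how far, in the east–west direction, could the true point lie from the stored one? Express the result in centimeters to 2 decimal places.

Rounding to 6 decimal places leaves the longitude within ±5e-07° of the true value.
At latitude 51.96° a degree of longitude spans 111120 m × cos 51.96° = 111120 × 0.6162 ≈ 68473.4 m.
So at most 5e-07° × 68473.4 ≈ 0.0342367 m east–west.
That is 0.0342367 m = 3.4237 cm.

3.42 centimeters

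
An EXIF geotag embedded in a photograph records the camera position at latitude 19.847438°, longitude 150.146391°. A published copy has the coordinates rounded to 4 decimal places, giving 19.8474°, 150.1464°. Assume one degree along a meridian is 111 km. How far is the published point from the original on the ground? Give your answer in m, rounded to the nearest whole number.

The latitude changed by +0.000038° and the longitude by -0.000009°.
N–S: 0.000038° × 111000 m/° = 4.218 m.
East–west at this latitude: -0.000009° × 111000 × cos 19.8474° ≈ -0.000009 × 104407 = -0.93966 m.
Distance: √(4.218² + 0.93966²) ≈ 4.3214 m.

4 m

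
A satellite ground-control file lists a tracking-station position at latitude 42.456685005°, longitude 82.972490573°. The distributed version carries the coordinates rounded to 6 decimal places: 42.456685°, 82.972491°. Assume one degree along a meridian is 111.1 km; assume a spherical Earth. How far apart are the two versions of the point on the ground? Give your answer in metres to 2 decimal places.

0.04 metres

The latitude changed by +0.000000005° and the longitude by -0.000000427°.
North–south shift: 0.000000005 × 111100 = 0.0005555 m.
East–west at this latitude: -0.000000427° × 111100 × cos 42.4567° ≈ -0.000000427 × 81968.2 = -0.0350004 m.
Combined displacement = (0.0005555² + 0.0350004²)^½ ≈ 0.0350048 m.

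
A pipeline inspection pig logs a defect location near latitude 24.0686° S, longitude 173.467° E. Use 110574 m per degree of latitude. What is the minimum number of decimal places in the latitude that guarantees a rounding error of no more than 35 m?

4

One degree of latitude covers 110574 m.
With N decimal places the half-ulp bound is 0.5·10⁻ᴺ°, or 0.5·10⁻ᴺ × 110574 m on the ground.
Need 0.5 × 110574 × 10⁻ᴺ ≤ 35 → 10⁻ᴺ ≤ 6.331e-04, so N ≥ 3.20.
N = 3 would give 55.3 m (too coarse); N = 4 gives 5.53 m ≤ 35 m.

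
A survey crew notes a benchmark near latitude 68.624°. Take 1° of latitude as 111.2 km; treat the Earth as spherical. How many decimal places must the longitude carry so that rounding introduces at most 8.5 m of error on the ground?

At 68.624° one degree of longitude covers 111200 × cos 68.624° ≈ 111200 × 0.3645 ≈ 40530.9 m.
N decimal places → at most half a unit in the last place, 0.5 × 10⁻ᴺ° = 40530.9/2 × 10⁻ᴺ m.
Need 0.5 × 40530.9 × 10⁻ᴺ ≤ 8.5 → 10⁻ᴺ ≤ 4.194e-04, so N ≥ 3.38.
N = 3 would give 20.3 m (too coarse); N = 4 gives 2.03 m ≤ 8.5 m.

4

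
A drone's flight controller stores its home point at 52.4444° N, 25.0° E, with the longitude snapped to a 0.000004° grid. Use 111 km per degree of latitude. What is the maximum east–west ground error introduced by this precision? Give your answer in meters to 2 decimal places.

0.14 meters

With a 0.000004° grid the true value lies within half a step, ±0.000004°/2 = ±2e-06°, of the stored one.
At latitude 52.4444° a degree of longitude spans 111000 m × cos 52.4444° = 111000 × 0.6095 ≈ 67657.9 m.
Maximum E–W displacement: 2e-06 × 67657.9 = 0.135316 m.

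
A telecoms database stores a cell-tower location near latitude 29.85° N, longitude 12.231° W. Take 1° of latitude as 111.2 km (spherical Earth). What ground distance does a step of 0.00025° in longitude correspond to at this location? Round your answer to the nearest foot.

0.00025° of longitude at 29.85° is 0.00025 × 111200 × cos 29.85° ≈ 0.00025 × 96447.3 = 24.1118 m.
Converting: 24.1118 m × 3.2808 ft/m ≈ 79.107 ft.

79 feet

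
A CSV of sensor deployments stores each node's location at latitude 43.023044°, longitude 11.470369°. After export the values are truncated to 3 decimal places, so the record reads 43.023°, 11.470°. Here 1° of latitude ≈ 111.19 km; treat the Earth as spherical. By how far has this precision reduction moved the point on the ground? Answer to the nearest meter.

30 meters

The latitude changed by +0.000044° and the longitude by +0.000369°.
North–south shift: 0.000044 × 111190 = 4.89236 m.
East–west at this latitude: 0.000369° × 111190 × cos 43.023° ≈ 0.000369 × 81288.8 = 29.9956 m.
Combined displacement = (4.89236² + 29.9956²)^½ ≈ 30.3919 m.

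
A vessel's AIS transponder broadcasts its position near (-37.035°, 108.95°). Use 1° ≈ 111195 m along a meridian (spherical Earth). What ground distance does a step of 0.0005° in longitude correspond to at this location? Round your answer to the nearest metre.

One degree of longitude here spans 111195 × cos 37.035° = 111195 × 0.7983 ≈ 88763.4 m; 0.0005° of that is 44.3817 m.

44 metres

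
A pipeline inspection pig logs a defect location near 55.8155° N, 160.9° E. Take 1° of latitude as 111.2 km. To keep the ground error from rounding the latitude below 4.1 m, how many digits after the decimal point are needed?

5

One degree of latitude covers 111200 m.
N decimal places → at most half a unit in the last place, 0.5 × 10⁻ᴺ° = 111200/2 × 10⁻ᴺ m.
Need 0.5 × 111200 × 10⁻ᴺ ≤ 4.1 → 10⁻ᴺ ≤ 7.374e-05, so N ≥ 4.13.
At 4 places the error can reach 5.56 m, but 5 places keeps it to 0.556 m.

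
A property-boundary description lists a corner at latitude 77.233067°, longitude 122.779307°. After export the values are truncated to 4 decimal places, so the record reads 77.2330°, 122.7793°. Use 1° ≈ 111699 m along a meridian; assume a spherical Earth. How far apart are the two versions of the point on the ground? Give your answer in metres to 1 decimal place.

7.5 metres

The latitude changed by +0.000067° and the longitude by +0.000007°.
North–south shift: 0.000067 × 111699 = 7.48383 m.
E–W at 77.233°: 0.000007° × 111699 × cos 77.233° = 0.000007 × 111699 × 0.2210 ≈ 0.172788 m.
Hypotenuse of the two orthogonal shifts: √(7.48383² + 0.172788²) = 7.48583 m.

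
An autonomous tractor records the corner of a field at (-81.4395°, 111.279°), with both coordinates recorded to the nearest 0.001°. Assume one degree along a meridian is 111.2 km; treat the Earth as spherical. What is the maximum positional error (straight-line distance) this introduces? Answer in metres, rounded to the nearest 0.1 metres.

Rounding to 3 decimal places leaves each coordinate within ±0.0005° of the true value.
N–S: 0.0005° × 111200 m/° = 55.6 m.
East–west component at 81.4395°: 0.0005° × 111200 × cos 81.4395° ≈ 0.0005 × 16552.5 ≈ 8.27626 m.
Worst case both components are at the extreme and orthogonal: √(55.6² + 8.27626²) ≈ 56.2126 m.

56.2 metres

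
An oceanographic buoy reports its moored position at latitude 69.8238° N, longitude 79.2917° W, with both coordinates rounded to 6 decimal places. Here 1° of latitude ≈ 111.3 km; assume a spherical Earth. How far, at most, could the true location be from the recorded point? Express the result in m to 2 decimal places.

Rounding to 6 decimal places leaves each coordinate within ±5e-07° of the true value.
North–south component: 5e-07° × 111300 = 0.05565 m.
Longitude error → 5e-07 × 111300 × cos 69.8238° = 5e-07 × 111300 × 0.3449 ≈ 0.0191941 m.
Worst case both components are at the extreme and orthogonal: √(0.05565² + 0.0191941²) ≈ 0.0588671 m.

0.06 m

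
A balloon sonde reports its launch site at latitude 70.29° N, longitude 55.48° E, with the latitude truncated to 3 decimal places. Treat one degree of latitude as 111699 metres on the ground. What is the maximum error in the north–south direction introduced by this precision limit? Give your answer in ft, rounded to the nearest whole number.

Truncating at 3 decimal places can drop up to a full unit in the last place, so the latitude may be off by as much as 0.001°.
So the N–S error is at most 0.001 × 111699 = 111.699 m.
Converting: 111.699 m × 3.2808 ft/m ≈ 366.47 ft.

366 ft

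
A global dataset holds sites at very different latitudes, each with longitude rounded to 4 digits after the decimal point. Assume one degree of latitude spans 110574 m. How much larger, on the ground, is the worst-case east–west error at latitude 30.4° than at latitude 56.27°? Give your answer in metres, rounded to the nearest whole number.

Rounding to 4 decimal places leaves the longitude within ±5e-05° of the true value.
At 30.4°: 5e-05° × 110574 × cos 30.4° = 5e-05 × 110574 × 0.8625 ≈ 4.7686 m.
At 56.27°: 5e-05° × 110574 × cos 56.27° = 5e-05 × 110574 × 0.5553 ≈ 3.07 m.
Difference: 4.7686 − 3.07 = 1.6986 m.

2 metres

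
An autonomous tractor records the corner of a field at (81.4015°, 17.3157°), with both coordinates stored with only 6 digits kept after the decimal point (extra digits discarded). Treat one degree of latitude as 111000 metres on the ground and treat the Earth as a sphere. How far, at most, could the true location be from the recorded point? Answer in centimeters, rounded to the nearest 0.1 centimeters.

11.2 centimeters

Truncating at 6 decimal places can drop up to a full unit in the last place, so each coordinate may be off by as much as 1e-06°.
Latitude error → 1e-06 × 111000 = 0.111 m along the meridian.
East–west component at 81.4015°: 1e-06° × 111000 × cos 81.4015° ≈ 1e-06 × 16595.5 ≈ 0.0165955 m.
The two errors are perpendicular, so the maximum displacement is √(0.111² + 0.0165955²) ≈ 0.112234 m.
That is 0.112234 m = 11.223 cm.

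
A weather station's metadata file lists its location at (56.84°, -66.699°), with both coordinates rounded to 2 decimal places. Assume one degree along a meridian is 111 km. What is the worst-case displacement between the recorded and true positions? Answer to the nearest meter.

Rounding to 2 decimal places leaves each coordinate within ±0.005° of the true value.
Latitude error → 0.005 × 111000 = 555 m along the meridian.
Longitude error → 0.005 × 111000 × cos 56.84° = 0.005 × 111000 × 0.5470 ≈ 303.573 m.
Combining orthogonally: (555² + 303.573²)^½ ≈ 632.599 m.

633 meters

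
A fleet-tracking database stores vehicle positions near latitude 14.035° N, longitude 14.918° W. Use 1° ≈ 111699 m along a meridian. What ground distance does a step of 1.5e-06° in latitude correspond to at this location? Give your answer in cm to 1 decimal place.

Along a meridian 1.5e-06° is 1.5e-06 × 111699 = 0.167549 m.
That is 0.167549 m = 16.755 cm.

16.8 cm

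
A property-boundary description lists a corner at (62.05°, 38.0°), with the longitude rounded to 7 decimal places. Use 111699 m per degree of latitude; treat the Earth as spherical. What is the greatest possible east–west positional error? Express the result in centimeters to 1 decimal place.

Rounding to 7 decimal places leaves the longitude within ±5e-08° of the true value.
Parallels shrink by cos φ, so at 62.05° a degree of longitude is 111699 × 0.4687 ≈ 52353.4 m.
So at most 5e-08° × 52353.4 ≈ 0.00261767 m east–west.
That is 0.00261767 m = 0.26177 cm.

0.3 centimeters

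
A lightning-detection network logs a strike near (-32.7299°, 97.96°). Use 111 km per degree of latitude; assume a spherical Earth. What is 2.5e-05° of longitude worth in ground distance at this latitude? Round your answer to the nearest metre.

2 metres

At 32.7299° a degree of longitude is 111000 × cos 32.7299° ≈ 93376.4 m, so 2.5e-05° corresponds to 2.33441 m.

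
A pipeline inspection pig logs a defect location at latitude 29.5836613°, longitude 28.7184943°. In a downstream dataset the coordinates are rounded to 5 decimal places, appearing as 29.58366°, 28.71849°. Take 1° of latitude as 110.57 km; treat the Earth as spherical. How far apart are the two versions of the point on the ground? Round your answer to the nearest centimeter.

44 centimeters

The latitude changed by +0.0000013° and the longitude by +0.0000043°.
North–south shift: 0.0000013 × 110570 = 0.143741 m.
East–west at this latitude: 0.0000043° × 110570 × cos 29.5837° ≈ 0.0000043 × 96155.6 = 0.413469 m.
Combined displacement = (0.143741² + 0.413469²)^½ ≈ 0.437742 m.
That is 0.437742 m = 43.774 cm.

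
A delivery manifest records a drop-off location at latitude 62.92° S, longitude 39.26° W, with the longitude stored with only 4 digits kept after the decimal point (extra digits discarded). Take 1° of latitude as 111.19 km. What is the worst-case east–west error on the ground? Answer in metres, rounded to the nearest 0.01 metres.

5.06 metres

Truncating at 4 decimal places can drop up to a full unit in the last place, so the longitude may be off by as much as 0.0001°.
At latitude 62.92° a degree of longitude spans 111190 m × cos 62.92° = 111190 × 0.4552 ≈ 50617.5 m.
Maximum E–W displacement: 0.0001 × 50617.5 = 5.06175 m.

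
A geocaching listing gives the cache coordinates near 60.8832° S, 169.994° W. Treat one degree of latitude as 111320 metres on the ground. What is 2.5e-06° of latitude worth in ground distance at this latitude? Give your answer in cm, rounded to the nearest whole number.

28 cm

2.5e-06° × 111320 m/° = 0.2783 m.
That is 0.2783 m = 27.83 cm.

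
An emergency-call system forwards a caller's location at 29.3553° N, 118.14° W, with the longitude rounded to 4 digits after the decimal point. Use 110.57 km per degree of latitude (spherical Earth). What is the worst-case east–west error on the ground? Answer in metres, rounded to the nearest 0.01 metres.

4.82 metres

Rounding to 4 decimal places leaves the longitude within ±5e-05° of the true value.
At latitude 29.3553° a degree of longitude spans 110570 m × cos 29.3553° = 110570 × 0.8716 ≈ 96372.4 m.
So at most 5e-05° × 96372.4 ≈ 4.81862 m east–west.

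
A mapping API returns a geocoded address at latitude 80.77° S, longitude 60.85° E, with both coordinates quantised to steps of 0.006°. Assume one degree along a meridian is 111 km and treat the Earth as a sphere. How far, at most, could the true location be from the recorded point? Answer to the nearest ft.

With a 0.006° grid the true value lies within half a step, ±0.006°/2 = ±0.003°, of the stored one.
N–S: 0.003° × 111000 m/° = 333 m.
Longitude error → 0.003 × 111000 × cos 80.77° = 0.003 × 111000 × 0.1604 ≈ 53.4125 m.
Combining orthogonally: (333² + 53.4125²)^½ ≈ 337.256 m.
Converting: 337.256 m × 3.2808 ft/m ≈ 1106.5 ft.

1106 ft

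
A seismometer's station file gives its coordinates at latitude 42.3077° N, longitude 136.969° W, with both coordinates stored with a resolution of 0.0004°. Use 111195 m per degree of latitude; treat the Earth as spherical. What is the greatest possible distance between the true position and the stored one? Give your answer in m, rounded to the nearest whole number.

28 m

With a 0.0004° grid the true value lies within half a step, ±0.0004°/2 = ±0.0002°, of the stored one.
N–S: 0.0002° × 111195 m/° = 22.239 m.
Longitude error → 0.0002 × 111195 × cos 42.3077° = 0.0002 × 111195 × 0.7395 ≈ 16.4466 m.
The two errors are perpendicular, so the maximum displacement is √(22.239² + 16.4466²) ≈ 27.6598 m.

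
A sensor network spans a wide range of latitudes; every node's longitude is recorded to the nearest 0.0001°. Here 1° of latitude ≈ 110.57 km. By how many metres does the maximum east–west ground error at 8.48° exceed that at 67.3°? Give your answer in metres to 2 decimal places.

3.33 metres

Rounding to 4 decimal places leaves the longitude within ±5e-05° of the true value.
At 8.48°: 5e-05° × 110570 × cos 8.48° = 5e-05 × 110570 × 0.9891 ≈ 5.4681 m.
Error at 67.3° = 5e-05° × 110570 × cos 67.3° ≈ 5.5285 × 0.3859 = 2.1335 m.
Difference: 5.4681 − 2.1335 = 3.3346 m.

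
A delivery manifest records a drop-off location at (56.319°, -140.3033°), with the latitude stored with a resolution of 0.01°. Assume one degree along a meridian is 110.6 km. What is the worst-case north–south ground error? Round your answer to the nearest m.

553 m

With a 0.01° grid the true value lies within half a step, ±0.01°/2 = ±0.005°, of the stored one.
So the N–S error is at most 0.005 × 110600 = 553 m.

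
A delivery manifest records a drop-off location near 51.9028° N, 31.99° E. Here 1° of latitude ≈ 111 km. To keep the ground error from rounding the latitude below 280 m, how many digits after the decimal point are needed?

3

One degree of latitude covers 111000 m.
With N decimal places the half-ulp bound is 0.5·10⁻ᴺ°, or 0.5·10⁻ᴺ × 111000 m on the ground.
Need 0.5 × 111000 × 10⁻ᴺ ≤ 280 → 10⁻ᴺ ≤ 5.045e-03, so N ≥ 2.30.
So 3 decimal places suffice (55.5 m); 2 would allow up to 555 m.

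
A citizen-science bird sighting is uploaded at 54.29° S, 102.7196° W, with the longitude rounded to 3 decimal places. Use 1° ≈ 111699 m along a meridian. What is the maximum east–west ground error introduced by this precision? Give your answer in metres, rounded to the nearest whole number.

Rounding to 3 decimal places leaves the longitude within ±0.0005° of the true value.
One degree of longitude at 54.29° is 111699 × cos 54.29° ≈ 111699 × 0.5837 = 65196.8 m.
So at most 0.0005° × 65196.8 ≈ 32.5984 m east–west.

33 metres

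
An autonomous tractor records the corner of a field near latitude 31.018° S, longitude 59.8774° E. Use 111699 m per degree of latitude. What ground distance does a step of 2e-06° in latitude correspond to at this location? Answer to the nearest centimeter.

22 centimeters

2e-06° × 111699 m/° = 0.223398 m.
That is 0.223398 m = 22.34 cm.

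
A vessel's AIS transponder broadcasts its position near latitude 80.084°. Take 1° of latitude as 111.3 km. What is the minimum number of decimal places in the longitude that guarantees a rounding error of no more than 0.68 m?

At 80.084° one degree of longitude covers 111300 × cos 80.084° ≈ 111300 × 0.1722 ≈ 19166.3 m.
With N decimal places the half-ulp bound is 0.5·10⁻ᴺ°, or 0.5·10⁻ᴺ × 19166.3 m on the ground.
Need 0.5 × 19166.3 × 10⁻ᴺ ≤ 0.68 → 10⁻ᴺ ≤ 7.096e-05, so N ≥ 4.15.
At 4 places the error can reach 0.958 m, but 5 places keeps it to 0.0958 m.

5 decimal places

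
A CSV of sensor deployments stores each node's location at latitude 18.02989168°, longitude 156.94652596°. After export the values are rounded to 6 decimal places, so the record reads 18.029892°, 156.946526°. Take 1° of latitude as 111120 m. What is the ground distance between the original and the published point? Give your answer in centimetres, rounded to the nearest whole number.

4 centimetres

The latitude changed by -0.00000032° and the longitude by -0.00000004°.
North–south shift: -0.00000032 × 111120 = -0.0355584 m.
East–west at this latitude: -0.00000004° × 111120 × cos 18.0299° ≈ -0.00000004 × 105663 = -0.00422654 m.
Distance: √(0.0355584² + 0.00422654²) ≈ 0.0358087 m.
That is 0.0358087 m = 3.5809 cm.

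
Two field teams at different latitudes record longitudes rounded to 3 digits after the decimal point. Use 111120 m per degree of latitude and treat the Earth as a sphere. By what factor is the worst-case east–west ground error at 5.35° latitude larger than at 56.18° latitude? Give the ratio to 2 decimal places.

1.79

Rounding to 3 decimal places leaves the longitude within ±0.0005° of the true value.
At 5.35°: 0.0005° × 111120 × cos 5.35° = 0.0005 × 111120 × 0.9956 ≈ 55.318 m.
At 56.18°: 0.0005° × 111120 × cos 56.18° = 0.0005 × 111120 × 0.5566 ≈ 30.924 m.
Ratio: 55.318 / 30.924 = cos 5.35° / cos 56.18° ≈ 1.7888.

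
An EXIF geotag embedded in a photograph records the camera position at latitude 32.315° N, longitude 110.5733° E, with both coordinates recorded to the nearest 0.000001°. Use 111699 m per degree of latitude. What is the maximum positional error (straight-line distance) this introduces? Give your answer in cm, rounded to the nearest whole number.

7 cm

Rounding to 6 decimal places leaves each coordinate within ±5e-07° of the true value.
N–S: 5e-07° × 111699 m/° = 0.0558495 m.
E–W at 32.315°: 5e-07° × 111699 × cos 32.315° = 5e-07 × 111699 × 0.8451 ≈ 0.0471996 m.
Combining orthogonally: (0.0558495² + 0.0471996²)^½ ≈ 0.073123 m.
That is 0.073123 m = 7.3123 cm.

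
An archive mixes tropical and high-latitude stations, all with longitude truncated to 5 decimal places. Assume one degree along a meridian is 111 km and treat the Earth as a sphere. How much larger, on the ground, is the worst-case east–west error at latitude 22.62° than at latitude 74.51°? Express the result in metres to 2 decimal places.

0.73 metres

Truncating at 5 decimal places can drop up to a full unit in the last place, so the longitude may be off by as much as 1e-05°.
Error at 22.62° = 1e-05° × 111000 × cos 22.62° ≈ 1.11 × 0.9231 = 1.0246 m.
Error at 74.51° = 1e-05° × 111000 × cos 74.51° ≈ 1.11 × 0.2671 = 0.29645 m.
Difference: 1.0246 − 0.29645 = 0.72817 m.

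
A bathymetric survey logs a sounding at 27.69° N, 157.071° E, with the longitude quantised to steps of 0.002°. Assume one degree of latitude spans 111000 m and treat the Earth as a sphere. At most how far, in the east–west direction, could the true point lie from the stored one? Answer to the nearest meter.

98 meters

With a 0.002° grid the true value lies within half a step, ±0.002°/2 = ±0.001°, of the stored one.
One degree of longitude at 27.69° is 111000 × cos 27.69° ≈ 111000 × 0.8855 = 98287.7 m.
East–west error: 0.001° × 98287.7 m/° ≈ 98.2877 m.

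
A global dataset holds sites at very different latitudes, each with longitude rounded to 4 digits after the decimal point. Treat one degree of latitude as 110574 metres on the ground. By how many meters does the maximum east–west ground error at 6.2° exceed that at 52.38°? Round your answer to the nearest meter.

Rounding to 4 decimal places leaves the longitude within ±5e-05° of the true value.
At 6.2°: 5e-05° × 110574 × cos 6.2° = 5e-05 × 110574 × 0.9942 ≈ 5.4964 m.
Error at 52.38° = 5e-05° × 110574 × cos 52.38° ≈ 5.5287 × 0.6104 = 3.3748 m.
Difference: 5.4964 − 3.3748 = 2.1215 m.

2 meters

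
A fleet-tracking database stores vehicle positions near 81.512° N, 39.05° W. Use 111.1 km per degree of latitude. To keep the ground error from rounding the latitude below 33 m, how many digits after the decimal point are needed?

One degree of latitude covers 111100 m.
With N decimal places the half-ulp bound is 0.5·10⁻ᴺ°, or 0.5·10⁻ᴺ × 111100 m on the ground.
Setting 55550 × 10⁻ᴺ ≤ 33 gives 10ᴺ ≥ 1683, i.e. N ≥ 3.23.
So 4 decimal places suffice (5.56 m); 3 would allow up to 55.6 m.

4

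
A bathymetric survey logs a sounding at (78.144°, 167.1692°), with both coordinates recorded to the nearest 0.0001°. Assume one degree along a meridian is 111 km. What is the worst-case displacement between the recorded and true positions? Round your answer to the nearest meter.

6 meters

Rounding to 4 decimal places leaves each coordinate within ±5e-05° of the true value.
North–south component: 5e-05° × 111000 = 5.55 m.
Longitude error → 5e-05 × 111000 × cos 78.144° = 5e-05 × 111000 × 0.2055 ≈ 1.14026 m.
Combining orthogonally: (5.55² + 1.14026²)^½ ≈ 5.66592 m.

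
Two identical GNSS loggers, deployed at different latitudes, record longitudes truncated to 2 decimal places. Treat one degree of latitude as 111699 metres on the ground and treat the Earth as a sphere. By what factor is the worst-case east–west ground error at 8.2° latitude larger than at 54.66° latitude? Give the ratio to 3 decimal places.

Truncating at 2 decimal places can drop up to a full unit in the last place, so the longitude may be off by as much as 0.01°.
Error at 8.2° = 0.01° × 111699 × cos 8.2° ≈ 1117 × 0.9898 = 1105.6 m.
Error at 54.66° = 0.01° × 111699 × cos 54.66° ≈ 1117 × 0.5784 = 646.1 m.
The ratio reduces to cos 8.2° / cos 54.66° = 0.9898/0.5784 ≈ 1.7112.

1.711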